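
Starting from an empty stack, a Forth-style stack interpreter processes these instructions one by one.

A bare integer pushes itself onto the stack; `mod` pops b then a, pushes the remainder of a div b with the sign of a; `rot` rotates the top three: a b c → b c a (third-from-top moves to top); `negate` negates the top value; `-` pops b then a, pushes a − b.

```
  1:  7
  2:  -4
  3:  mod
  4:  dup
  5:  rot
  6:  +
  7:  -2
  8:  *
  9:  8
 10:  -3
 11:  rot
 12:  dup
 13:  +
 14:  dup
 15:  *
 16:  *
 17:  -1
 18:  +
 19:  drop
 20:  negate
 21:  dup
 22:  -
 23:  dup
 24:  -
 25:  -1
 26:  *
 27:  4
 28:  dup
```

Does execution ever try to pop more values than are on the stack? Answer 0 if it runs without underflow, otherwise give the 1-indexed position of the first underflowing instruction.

7   -> 7
-4  -> 7 -4
mod -> 3
dup -> 3 3
rot  — needs 3 operands, stack has 2 → underflow

5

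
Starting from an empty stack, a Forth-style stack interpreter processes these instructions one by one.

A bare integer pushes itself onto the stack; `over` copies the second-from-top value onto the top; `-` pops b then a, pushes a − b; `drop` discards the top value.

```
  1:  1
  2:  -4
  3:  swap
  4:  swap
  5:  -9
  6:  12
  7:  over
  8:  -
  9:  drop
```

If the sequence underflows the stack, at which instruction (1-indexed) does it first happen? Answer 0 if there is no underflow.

0

1    : 1
-4   : 1 -4
swap : -4 1
swap : 1 -4
-9   : 1 -4 -9
12   : 1 -4 -9 12
over : 1 -4 -9 12 -9
-    : 1 -4 -9 21
drop : 1 -4 -9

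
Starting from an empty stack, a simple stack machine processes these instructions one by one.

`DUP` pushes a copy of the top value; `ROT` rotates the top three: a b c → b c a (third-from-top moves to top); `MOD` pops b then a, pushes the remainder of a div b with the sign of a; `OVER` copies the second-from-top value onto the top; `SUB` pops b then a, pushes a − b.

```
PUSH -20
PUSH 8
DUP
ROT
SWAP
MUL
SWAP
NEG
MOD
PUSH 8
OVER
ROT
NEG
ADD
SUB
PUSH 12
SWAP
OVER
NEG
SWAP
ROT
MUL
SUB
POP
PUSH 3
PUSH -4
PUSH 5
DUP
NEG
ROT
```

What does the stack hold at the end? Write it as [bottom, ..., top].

[3, 5, -5, -4]

PUSH -20 : -20
PUSH 8   : -20 8
DUP      : -20 8 8
ROT      : 8 8 -20
SWAP     : 8 -20 8
MUL      : 8 -160
SWAP     : -160 8
NEG      : -160 -8
MOD      : 0
PUSH 8   : 0 8
OVER     : 0 8 0
ROT      : 8 0 0
NEG      : 8 0 0
ADD      : 8 0
SUB      : 8
PUSH 12  : 8 12
SWAP     : 12 8
OVER     : 12 8 12
NEG      : 12 8 -12
SWAP     : 12 -12 8
ROT      : -12 8 12
MUL      : -12 96
SUB      : -108
POP      : (empty)
PUSH 3   : 3
PUSH -4  : 3 -4
PUSH 5   : 3 -4 5
DUP      : 3 -4 5 5
NEG      : 3 -4 5 -5
ROT      : 3 5 -5 -4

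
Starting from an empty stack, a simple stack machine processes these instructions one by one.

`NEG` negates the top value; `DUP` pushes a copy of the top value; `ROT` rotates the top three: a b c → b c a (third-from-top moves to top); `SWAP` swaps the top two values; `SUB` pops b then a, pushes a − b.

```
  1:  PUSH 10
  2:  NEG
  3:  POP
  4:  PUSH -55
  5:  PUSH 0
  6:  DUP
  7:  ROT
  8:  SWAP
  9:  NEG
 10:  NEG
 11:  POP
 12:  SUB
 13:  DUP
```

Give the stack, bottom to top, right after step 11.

PUSH 10   [10]
NEG       [-10]
POP       []
PUSH -55  [-55]
PUSH 0    [-55, 0]
DUP       [-55, 0, 0]
ROT       [0, 0, -55]
SWAP      [0, -55, 0]
NEG       [0, -55, 0]
NEG       [0, -55, 0]
POP       [0, -55]

[0, -55]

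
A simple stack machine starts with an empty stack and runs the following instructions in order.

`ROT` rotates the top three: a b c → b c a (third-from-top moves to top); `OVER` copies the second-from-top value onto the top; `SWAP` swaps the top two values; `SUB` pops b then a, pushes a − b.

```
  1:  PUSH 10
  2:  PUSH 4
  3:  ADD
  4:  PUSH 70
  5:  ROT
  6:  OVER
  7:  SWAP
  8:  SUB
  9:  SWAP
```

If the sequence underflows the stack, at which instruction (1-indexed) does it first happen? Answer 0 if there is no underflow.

5

PUSH 10  [10]
PUSH 4   [10, 4]
ADD      [14]
PUSH 70  [14, 70]
ROT  — needs 3 operands, stack has 2 → underflow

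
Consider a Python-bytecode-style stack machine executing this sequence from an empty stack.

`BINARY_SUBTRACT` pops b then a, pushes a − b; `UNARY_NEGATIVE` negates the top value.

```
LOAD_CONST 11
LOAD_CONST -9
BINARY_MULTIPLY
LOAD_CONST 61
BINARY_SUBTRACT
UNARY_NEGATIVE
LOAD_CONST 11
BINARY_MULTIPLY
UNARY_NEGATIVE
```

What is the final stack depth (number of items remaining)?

1

LOAD_CONST 11   -> [11]
LOAD_CONST -9   -> [11, -9]
BINARY_MULTIPLY -> [-99]
LOAD_CONST 61   -> [-99, 61]
BINARY_SUBTRACT -> [-160]
UNARY_NEGATIVE  -> [160]
LOAD_CONST 11   -> [160, 11]
BINARY_MULTIPLY -> [1760]
UNARY_NEGATIVE  -> [-1760]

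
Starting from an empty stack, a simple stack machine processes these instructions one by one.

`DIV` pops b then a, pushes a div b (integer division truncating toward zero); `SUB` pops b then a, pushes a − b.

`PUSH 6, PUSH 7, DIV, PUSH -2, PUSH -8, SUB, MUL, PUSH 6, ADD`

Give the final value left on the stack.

6

PUSH 6  : [6]
PUSH 7  : [6, 7]
DIV     : [0]
PUSH -2 : [0, -2]
PUSH -8 : [0, -2, -8]
SUB     : [0, 6]
MUL     : [0]
PUSH 6  : [0, 6]
ADD     : [6]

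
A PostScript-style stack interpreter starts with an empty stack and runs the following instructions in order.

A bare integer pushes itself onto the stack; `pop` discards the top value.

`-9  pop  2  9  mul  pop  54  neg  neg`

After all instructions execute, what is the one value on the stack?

-9  → -9
pop → (empty)
2   → 2
9   → 2 9
mul → 18
pop → (empty)
54  → 54
neg → -54
neg → 54

54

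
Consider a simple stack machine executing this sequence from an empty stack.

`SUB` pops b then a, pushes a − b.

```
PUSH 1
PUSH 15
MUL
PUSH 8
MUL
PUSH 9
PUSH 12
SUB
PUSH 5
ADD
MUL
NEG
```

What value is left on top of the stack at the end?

PUSH 1  : 1
PUSH 15 : 1 15
MUL     : 15
PUSH 8  : 15 8
MUL     : 120
PUSH 9  : 120 9
PUSH 12 : 120 9 12
SUB     : 120 -3
PUSH 5  : 120 -3 5
ADD     : 120 2
MUL     : 240
NEG     : -240

-240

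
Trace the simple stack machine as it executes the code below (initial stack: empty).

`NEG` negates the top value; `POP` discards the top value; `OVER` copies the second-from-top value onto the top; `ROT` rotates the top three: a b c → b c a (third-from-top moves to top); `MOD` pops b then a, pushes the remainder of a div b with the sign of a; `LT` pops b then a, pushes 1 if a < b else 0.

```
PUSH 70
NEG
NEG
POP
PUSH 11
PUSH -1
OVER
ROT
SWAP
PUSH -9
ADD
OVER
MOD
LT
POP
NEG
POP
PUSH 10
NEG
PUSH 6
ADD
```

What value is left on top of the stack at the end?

-4

PUSH 70 : [70]
NEG     : [-70]
NEG     : [70]
POP     : []
PUSH 11 : [11]
PUSH -1 : [11, -1]
OVER    : [11, -1, 11]
ROT     : [-1, 11, 11]
SWAP    : [-1, 11, 11]
PUSH -9 : [-1, 11, 11, -9]
ADD     : [-1, 11, 2]
OVER    : [-1, 11, 2, 11]
MOD     : [-1, 11, 2]
LT      : [-1, 0]
POP     : [-1]
NEG     : [1]
POP     : []
PUSH 10 : [10]
NEG     : [-10]
PUSH 6  : [-10, 6]
ADD     : [-4]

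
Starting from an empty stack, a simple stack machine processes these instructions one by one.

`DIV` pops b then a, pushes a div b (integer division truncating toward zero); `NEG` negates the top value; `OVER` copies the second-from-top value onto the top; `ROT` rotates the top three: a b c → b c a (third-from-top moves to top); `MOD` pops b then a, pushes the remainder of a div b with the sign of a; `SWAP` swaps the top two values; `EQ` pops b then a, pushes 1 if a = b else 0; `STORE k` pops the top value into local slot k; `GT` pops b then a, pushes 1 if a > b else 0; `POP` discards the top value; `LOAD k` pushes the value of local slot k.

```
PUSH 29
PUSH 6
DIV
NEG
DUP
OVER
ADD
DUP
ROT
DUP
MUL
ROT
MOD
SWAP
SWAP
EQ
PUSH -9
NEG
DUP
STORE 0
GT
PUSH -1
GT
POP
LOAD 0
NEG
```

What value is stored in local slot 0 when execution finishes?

9

PUSH 29 → [29]
PUSH 6  → [29, 6]
DIV     → [4]
NEG     → [-4]
DUP     → [-4, -4]
OVER    → [-4, -4, -4]
ADD     → [-4, -8]
DUP     → [-4, -8, -8]
ROT     → [-8, -8, -4]
DUP     → [-8, -8, -4, -4]
MUL     → [-8, -8, 16]
ROT     → [-8, 16, -8]
MOD     → [-8, 0]
SWAP    → [0, -8]
SWAP    → [-8, 0]
EQ      → [0]
PUSH -9 → [0, -9]
NEG     → [0, 9]
DUP     → [0, 9, 9]
STORE 0 → [0, 9]
GT      → [0]
PUSH -1 → [0, -1]
GT      → [1]
POP     → []
LOAD 0  → [9]
NEG     → [-9]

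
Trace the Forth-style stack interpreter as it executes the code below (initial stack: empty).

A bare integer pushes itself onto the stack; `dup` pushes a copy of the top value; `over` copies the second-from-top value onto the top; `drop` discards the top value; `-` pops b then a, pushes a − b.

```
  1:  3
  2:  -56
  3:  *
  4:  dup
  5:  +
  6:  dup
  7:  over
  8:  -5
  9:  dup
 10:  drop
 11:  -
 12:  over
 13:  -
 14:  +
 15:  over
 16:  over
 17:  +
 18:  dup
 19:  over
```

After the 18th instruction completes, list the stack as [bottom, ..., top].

[-336, -331, -667, -667]

3    -> [3]
-56  -> [3, -56]
*    -> [-168]
dup  -> [-168, -168]
+    -> [-336]
dup  -> [-336, -336]
over -> [-336, -336, -336]
-5   -> [-336, -336, -336, -5]
dup  -> [-336, -336, -336, -5, -5]
drop -> [-336, -336, -336, -5]
-    -> [-336, -336, -331]
over -> [-336, -336, -331, -336]
-    -> [-336, -336, 5]
+    -> [-336, -331]
over -> [-336, -331, -336]
over -> [-336, -331, -336, -331]
+    -> [-336, -331, -667]
dup  -> [-336, -331, -667, -667]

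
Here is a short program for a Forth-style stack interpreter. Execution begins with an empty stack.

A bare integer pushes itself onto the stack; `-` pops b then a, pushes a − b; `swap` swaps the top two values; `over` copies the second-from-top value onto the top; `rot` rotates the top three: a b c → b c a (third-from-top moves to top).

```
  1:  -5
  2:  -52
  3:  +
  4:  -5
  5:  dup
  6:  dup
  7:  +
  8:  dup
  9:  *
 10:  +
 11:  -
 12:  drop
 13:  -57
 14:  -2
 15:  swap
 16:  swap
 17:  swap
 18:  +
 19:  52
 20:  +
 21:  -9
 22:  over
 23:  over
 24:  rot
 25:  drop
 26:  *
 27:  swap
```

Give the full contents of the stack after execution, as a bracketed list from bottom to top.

-5   : [-5]
-52  : [-5, -52]
+    : [-57]
-5   : [-57, -5]
dup  : [-57, -5, -5]
dup  : [-57, -5, -5, -5]
+    : [-57, -5, -10]
dup  : [-57, -5, -10, -10]
*    : [-57, -5, 100]
+    : [-57, 95]
-    : [-152]
drop : []
-57  : [-57]
-2   : [-57, -2]
swap : [-2, -57]
swap : [-57, -2]
swap : [-2, -57]
+    : [-59]
52   : [-59, 52]
+    : [-7]
-9   : [-7, -9]
over : [-7, -9, -7]
over : [-7, -9, -7, -9]
rot  : [-7, -7, -9, -9]
drop : [-7, -7, -9]
*    : [-7, 63]
swap : [63, -7]

[63, -7]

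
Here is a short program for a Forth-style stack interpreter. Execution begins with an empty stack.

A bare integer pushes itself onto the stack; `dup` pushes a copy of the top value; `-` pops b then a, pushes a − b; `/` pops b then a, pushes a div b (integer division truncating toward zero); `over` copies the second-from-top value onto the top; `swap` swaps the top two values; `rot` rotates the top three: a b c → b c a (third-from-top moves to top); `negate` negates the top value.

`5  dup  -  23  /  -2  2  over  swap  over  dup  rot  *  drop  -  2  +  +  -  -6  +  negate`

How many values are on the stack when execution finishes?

1

5       5
dup     5 5
-       0
23      0 23
/       0
-2      0 -2
2       0 -2 2
over    0 -2 2 -2
swap    0 -2 -2 2
over    0 -2 -2 2 -2
dup     0 -2 -2 2 -2 -2
rot     0 -2 -2 -2 -2 2
*       0 -2 -2 -2 -4
drop    0 -2 -2 -2
-       0 -2 0
2       0 -2 0 2
+       0 -2 2
+       0 0
-       0
-6      0 -6
+       -6
negate  6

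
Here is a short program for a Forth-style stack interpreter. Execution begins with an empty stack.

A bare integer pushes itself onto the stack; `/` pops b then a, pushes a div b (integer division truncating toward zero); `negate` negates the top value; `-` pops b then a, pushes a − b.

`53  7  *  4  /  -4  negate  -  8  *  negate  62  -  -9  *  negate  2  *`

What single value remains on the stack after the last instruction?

53     -> 53
7      -> 53 7
*      -> 371
4      -> 371 4
/      -> 92
-4     -> 92 -4
negate -> 92 4
-      -> 88
8      -> 88 8
*      -> 704
negate -> -704
62     -> -704 62
-      -> -766
-9     -> -766 -9
*      -> 6894
negate -> -6894
2      -> -6894 2
*      -> -13788

-13788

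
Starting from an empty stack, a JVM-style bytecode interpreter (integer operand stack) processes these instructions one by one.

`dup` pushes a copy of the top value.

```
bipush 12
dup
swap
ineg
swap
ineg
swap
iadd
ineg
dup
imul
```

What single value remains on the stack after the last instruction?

576

bipush 12  [12]
dup        [12, 12]
swap       [12, 12]
ineg       [12, -12]
swap       [-12, 12]
ineg       [-12, -12]
swap       [-12, -12]
iadd       [-24]
ineg       [24]
dup        [24, 24]
imul       [576]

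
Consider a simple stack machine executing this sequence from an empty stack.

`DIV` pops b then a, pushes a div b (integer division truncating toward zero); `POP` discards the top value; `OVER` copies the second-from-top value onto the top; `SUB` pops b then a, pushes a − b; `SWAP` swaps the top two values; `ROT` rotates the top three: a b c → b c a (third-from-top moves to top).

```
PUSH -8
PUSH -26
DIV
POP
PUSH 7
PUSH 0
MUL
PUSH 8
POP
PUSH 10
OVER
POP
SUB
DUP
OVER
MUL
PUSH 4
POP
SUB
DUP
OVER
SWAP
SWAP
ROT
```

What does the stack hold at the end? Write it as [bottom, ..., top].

PUSH -8   [-8]
PUSH -26  [-8, -26]
DIV       [0]
POP       []
PUSH 7    [7]
PUSH 0    [7, 0]
MUL       [0]
PUSH 8    [0, 8]
POP       [0]
PUSH 10   [0, 10]
OVER      [0, 10, 0]
POP       [0, 10]
SUB       [-10]
DUP       [-10, -10]
OVER      [-10, -10, -10]
MUL       [-10, 100]
PUSH 4    [-10, 100, 4]
POP       [-10, 100]
SUB       [-110]
DUP       [-110, -110]
OVER      [-110, -110, -110]
SWAP      [-110, -110, -110]
SWAP      [-110, -110, -110]
ROT       [-110, -110, -110]

[-110, -110, -110]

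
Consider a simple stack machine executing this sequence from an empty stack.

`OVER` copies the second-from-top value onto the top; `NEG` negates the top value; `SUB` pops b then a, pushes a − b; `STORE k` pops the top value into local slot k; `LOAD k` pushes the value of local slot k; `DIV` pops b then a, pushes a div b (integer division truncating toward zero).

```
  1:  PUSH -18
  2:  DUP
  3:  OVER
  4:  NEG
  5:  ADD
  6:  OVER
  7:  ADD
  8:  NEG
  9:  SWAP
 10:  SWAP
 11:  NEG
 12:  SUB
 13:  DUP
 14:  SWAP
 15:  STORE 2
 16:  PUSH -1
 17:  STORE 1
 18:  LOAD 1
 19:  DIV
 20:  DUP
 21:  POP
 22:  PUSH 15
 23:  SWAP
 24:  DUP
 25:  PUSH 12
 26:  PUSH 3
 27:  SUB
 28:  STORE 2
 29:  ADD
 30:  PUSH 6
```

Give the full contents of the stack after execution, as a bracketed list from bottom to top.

PUSH -18 -> [-18]
DUP      -> [-18, -18]
OVER     -> [-18, -18, -18]
NEG      -> [-18, -18, 18]
ADD      -> [-18, 0]
OVER     -> [-18, 0, -18]
ADD      -> [-18, -18]
NEG      -> [-18, 18]
SWAP     -> [18, -18]
SWAP     -> [-18, 18]
NEG      -> [-18, -18]
SUB      -> [0]
DUP      -> [0, 0]
SWAP     -> [0, 0]
STORE 2  -> [0]
PUSH -1  -> [0, -1]
STORE 1  -> [0]
LOAD 1   -> [0, -1]
DIV      -> [0]
DUP      -> [0, 0]
POP      -> [0]
PUSH 15  -> [0, 15]
SWAP     -> [15, 0]
DUP      -> [15, 0, 0]
PUSH 12  -> [15, 0, 0, 12]
PUSH 3   -> [15, 0, 0, 12, 3]
SUB      -> [15, 0, 0, 9]
STORE 2  -> [15, 0, 0]
ADD      -> [15, 0]
PUSH 6   -> [15, 0, 6]

[15, 0, 6]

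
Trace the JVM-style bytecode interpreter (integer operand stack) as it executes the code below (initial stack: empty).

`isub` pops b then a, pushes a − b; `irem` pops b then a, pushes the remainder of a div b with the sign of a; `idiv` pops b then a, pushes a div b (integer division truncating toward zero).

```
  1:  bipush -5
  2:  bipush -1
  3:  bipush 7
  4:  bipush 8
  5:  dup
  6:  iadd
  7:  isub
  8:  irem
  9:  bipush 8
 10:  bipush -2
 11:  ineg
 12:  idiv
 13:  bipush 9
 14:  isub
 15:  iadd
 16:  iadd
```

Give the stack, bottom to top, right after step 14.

bipush -5 → [-5]
bipush -1 → [-5, -1]
bipush 7  → [-5, -1, 7]
bipush 8  → [-5, -1, 7, 8]
dup       → [-5, -1, 7, 8, 8]
iadd      → [-5, -1, 7, 16]
isub      → [-5, -1, -9]
irem      → [-5, -1]
bipush 8  → [-5, -1, 8]
bipush -2 → [-5, -1, 8, -2]
ineg      → [-5, -1, 8, 2]
idiv      → [-5, -1, 4]
bipush 9  → [-5, -1, 4, 9]
isub      → [-5, -1, -5]

[-5, -1, -5]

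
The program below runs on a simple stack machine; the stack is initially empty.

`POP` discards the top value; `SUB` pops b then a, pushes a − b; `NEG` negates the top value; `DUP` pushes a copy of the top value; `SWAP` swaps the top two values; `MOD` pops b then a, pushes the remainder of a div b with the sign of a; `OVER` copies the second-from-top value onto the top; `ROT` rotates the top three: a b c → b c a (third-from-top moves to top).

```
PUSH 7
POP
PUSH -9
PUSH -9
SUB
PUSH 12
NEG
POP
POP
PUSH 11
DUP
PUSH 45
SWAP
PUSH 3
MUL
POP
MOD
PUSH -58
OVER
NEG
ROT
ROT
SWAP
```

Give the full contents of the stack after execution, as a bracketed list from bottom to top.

PUSH 7    7
POP       (empty)
PUSH -9   -9
PUSH -9   -9 -9
SUB       0
PUSH 12   0 12
NEG       0 -12
POP       0
POP       (empty)
PUSH 11   11
DUP       11 11
PUSH 45   11 11 45
SWAP      11 45 11
PUSH 3    11 45 11 3
MUL       11 45 33
POP       11 45
MOD       11
PUSH -58  11 -58
OVER      11 -58 11
NEG       11 -58 -11
ROT       -58 -11 11
ROT       -11 11 -58
SWAP      -11 -58 11

[-11, -58, 11]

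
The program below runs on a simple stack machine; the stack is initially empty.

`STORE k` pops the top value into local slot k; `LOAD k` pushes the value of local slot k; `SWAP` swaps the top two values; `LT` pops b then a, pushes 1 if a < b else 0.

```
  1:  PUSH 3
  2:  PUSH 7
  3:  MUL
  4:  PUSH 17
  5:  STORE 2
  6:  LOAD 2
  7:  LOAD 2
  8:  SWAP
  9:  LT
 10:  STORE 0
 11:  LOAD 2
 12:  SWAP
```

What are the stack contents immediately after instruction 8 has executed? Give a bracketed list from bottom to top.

PUSH 3  -> 3
PUSH 7  -> 3 7
MUL     -> 21
PUSH 17 -> 21 17
STORE 2 -> 21
LOAD 2  -> 21 17
LOAD 2  -> 21 17 17
SWAP    -> 21 17 17

[21, 17, 17]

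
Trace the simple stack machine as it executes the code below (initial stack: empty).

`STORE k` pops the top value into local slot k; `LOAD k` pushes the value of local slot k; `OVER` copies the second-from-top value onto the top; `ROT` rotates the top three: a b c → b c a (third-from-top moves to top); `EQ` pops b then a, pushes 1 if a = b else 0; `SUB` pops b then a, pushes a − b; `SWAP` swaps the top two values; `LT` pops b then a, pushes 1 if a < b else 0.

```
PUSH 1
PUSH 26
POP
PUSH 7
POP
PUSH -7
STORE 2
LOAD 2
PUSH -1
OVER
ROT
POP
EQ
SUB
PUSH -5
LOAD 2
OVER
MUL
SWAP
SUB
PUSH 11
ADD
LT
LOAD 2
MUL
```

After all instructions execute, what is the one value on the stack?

PUSH 1   1
PUSH 26  1 26
POP      1
PUSH 7   1 7
POP      1
PUSH -7  1 -7
STORE 2  1
LOAD 2   1 -7
PUSH -1  1 -7 -1
OVER     1 -7 -1 -7
ROT      1 -1 -7 -7
POP      1 -1 -7
EQ       1 0
SUB      1
PUSH -5  1 -5
LOAD 2   1 -5 -7
OVER     1 -5 -7 -5
MUL      1 -5 35
SWAP     1 35 -5
SUB      1 40
PUSH 11  1 40 11
ADD      1 51
LT       1
LOAD 2   1 -7
MUL      -7

-7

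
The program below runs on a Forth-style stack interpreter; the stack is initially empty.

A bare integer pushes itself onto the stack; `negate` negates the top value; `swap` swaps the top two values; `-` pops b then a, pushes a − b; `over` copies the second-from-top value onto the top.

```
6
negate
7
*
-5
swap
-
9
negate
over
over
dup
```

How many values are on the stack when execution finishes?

5

6      -> [6]
negate -> [-6]
7      -> [-6, 7]
*      -> [-42]
-5     -> [-42, -5]
swap   -> [-5, -42]
-      -> [37]
9      -> [37, 9]
negate -> [37, -9]
over   -> [37, -9, 37]
over   -> [37, -9, 37, -9]
dup    -> [37, -9, 37, -9, -9]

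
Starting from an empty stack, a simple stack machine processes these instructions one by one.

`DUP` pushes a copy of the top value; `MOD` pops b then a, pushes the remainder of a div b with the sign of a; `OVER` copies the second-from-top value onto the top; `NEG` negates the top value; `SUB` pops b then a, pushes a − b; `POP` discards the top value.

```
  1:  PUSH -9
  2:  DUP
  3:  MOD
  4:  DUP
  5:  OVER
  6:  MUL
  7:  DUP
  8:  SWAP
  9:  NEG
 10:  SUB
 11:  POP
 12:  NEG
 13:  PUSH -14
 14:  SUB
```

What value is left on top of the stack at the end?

PUSH -9  -> -9
DUP      -> -9 -9
MOD      -> 0
DUP      -> 0 0
OVER     -> 0 0 0
MUL      -> 0 0
DUP      -> 0 0 0
SWAP     -> 0 0 0
NEG      -> 0 0 0
SUB      -> 0 0
POP      -> 0
NEG      -> 0
PUSH -14 -> 0 -14
SUB      -> 14

14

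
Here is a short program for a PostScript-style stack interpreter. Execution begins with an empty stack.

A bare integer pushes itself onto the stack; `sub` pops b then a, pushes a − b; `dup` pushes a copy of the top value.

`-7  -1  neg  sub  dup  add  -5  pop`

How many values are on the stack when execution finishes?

-7  : [-7]
-1  : [-7, -1]
neg : [-7, 1]
sub : [-8]
dup : [-8, -8]
add : [-16]
-5  : [-16, -5]
pop : [-16]

1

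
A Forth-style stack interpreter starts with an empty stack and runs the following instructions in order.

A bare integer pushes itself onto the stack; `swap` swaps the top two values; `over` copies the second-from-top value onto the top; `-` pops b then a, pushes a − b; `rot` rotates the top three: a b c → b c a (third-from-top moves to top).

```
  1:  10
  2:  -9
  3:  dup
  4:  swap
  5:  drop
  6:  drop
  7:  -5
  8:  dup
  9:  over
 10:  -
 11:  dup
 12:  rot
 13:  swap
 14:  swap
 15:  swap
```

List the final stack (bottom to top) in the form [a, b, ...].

10   -> [10]
-9   -> [10, -9]
dup  -> [10, -9, -9]
swap -> [10, -9, -9]
drop -> [10, -9]
drop -> [10]
-5   -> [10, -5]
dup  -> [10, -5, -5]
over -> [10, -5, -5, -5]
-    -> [10, -5, 0]
dup  -> [10, -5, 0, 0]
rot  -> [10, 0, 0, -5]
swap -> [10, 0, -5, 0]
swap -> [10, 0, 0, -5]
swap -> [10, 0, -5, 0]

[10, 0, -5, 0]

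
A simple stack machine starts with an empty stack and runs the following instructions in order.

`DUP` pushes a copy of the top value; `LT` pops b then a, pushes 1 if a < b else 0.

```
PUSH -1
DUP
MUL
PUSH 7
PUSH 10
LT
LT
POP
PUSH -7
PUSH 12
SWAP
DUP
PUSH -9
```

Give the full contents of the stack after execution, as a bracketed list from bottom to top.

[12, -7, -7, -9]

PUSH -1  [-1]
DUP      [-1, -1]
MUL      [1]
PUSH 7   [1, 7]
PUSH 10  [1, 7, 10]
LT       [1, 1]
LT       [0]
POP      []
PUSH -7  [-7]
PUSH 12  [-7, 12]
SWAP     [12, -7]
DUP      [12, -7, -7]
PUSH -9  [12, -7, -7, -9]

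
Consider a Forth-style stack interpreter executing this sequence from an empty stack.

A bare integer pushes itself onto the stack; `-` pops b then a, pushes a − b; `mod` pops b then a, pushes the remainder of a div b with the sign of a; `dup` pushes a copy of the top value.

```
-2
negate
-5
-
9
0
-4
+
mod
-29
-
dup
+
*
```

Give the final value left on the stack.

420

-2     → -2
negate → 2
-5     → 2 -5
-      → 7
9      → 7 9
0      → 7 9 0
-4     → 7 9 0 -4
+      → 7 9 -4
mod    → 7 1
-29    → 7 1 -29
-      → 7 30
dup    → 7 30 30
+      → 7 60
*      → 420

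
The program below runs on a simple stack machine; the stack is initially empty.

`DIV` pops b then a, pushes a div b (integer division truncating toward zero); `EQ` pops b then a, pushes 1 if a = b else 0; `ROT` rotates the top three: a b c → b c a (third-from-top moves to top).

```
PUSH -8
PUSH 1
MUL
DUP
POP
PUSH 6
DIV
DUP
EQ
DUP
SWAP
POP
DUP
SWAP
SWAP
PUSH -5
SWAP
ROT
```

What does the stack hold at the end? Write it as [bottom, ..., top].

[-5, 1, 1]

PUSH -8  -8
PUSH 1   -8 1
MUL      -8
DUP      -8 -8
POP      -8
PUSH 6   -8 6
DIV      -1
DUP      -1 -1
EQ       1
DUP      1 1
SWAP     1 1
POP      1
DUP      1 1
SWAP     1 1
SWAP     1 1
PUSH -5  1 1 -5
SWAP     1 -5 1
ROT      -5 1 1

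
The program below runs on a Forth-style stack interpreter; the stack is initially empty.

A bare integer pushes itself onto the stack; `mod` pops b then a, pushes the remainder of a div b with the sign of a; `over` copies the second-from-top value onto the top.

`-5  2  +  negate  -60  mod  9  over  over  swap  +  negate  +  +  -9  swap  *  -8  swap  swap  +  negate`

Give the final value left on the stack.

8

-5      [-5]
2       [-5, 2]
+       [-3]
negate  [3]
-60     [3, -60]
mod     [3]
9       [3, 9]
over    [3, 9, 3]
over    [3, 9, 3, 9]
swap    [3, 9, 9, 3]
+       [3, 9, 12]
negate  [3, 9, -12]
+       [3, -3]
+       [0]
-9      [0, -9]
swap    [-9, 0]
*       [0]
-8      [0, -8]
swap    [-8, 0]
swap    [0, -8]
+       [-8]
negate  [8]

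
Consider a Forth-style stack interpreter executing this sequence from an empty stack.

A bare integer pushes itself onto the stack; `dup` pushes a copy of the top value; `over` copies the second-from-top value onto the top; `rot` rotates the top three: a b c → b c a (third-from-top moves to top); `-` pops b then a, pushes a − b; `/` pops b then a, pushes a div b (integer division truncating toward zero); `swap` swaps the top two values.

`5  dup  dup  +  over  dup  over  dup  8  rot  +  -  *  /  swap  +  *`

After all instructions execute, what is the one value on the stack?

50

5    → 5
dup  → 5 5
dup  → 5 5 5
+    → 5 10
over → 5 10 5
dup  → 5 10 5 5
over → 5 10 5 5 5
dup  → 5 10 5 5 5 5
8    → 5 10 5 5 5 5 8
rot  → 5 10 5 5 5 8 5
+    → 5 10 5 5 5 13
-    → 5 10 5 5 -8
*    → 5 10 5 -40
/    → 5 10 0
swap → 5 0 10
+    → 5 10
*    → 50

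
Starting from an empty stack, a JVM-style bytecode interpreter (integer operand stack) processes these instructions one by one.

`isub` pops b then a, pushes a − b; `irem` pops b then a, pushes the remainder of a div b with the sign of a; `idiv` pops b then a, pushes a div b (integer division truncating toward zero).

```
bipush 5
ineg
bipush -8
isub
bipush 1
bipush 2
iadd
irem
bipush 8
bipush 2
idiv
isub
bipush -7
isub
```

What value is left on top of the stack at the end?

bipush 5  → 5
ineg      → -5
bipush -8 → -5 -8
isub      → 3
bipush 1  → 3 1
bipush 2  → 3 1 2
iadd      → 3 3
irem      → 0
bipush 8  → 0 8
bipush 2  → 0 8 2
idiv      → 0 4
isub      → -4
bipush -7 → -4 -7
isub      → 3

3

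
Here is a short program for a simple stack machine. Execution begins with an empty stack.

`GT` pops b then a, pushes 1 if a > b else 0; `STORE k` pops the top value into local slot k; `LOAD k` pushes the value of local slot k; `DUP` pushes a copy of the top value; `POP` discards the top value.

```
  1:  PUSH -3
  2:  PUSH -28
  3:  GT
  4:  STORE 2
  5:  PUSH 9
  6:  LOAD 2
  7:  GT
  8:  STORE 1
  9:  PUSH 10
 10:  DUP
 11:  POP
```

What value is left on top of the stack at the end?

10

PUSH -3  : [-3]
PUSH -28 : [-3, -28]
GT       : [1]
STORE 2  : []
PUSH 9   : [9]
LOAD 2   : [9, 1]
GT       : [1]
STORE 1  : []
PUSH 10  : [10]
DUP      : [10, 10]
POP      : [10]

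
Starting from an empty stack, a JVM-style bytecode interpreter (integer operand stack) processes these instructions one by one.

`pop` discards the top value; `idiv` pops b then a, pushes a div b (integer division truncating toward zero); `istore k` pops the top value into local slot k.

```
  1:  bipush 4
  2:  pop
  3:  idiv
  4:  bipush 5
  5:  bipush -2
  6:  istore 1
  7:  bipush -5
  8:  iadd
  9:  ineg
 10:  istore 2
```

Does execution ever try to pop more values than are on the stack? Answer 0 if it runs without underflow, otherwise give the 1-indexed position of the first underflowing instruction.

3

bipush 4 → [4]
pop      → []
idiv  — needs 2 operands, stack has 0 → underflow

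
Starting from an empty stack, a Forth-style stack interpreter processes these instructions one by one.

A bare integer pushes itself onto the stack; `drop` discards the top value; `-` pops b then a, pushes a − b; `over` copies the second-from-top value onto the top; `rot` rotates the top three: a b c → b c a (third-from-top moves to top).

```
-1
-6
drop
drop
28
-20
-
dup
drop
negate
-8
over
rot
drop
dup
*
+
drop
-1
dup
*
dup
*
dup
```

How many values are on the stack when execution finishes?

-1     -> -1
-6     -> -1 -6
drop   -> -1
drop   -> (empty)
28     -> 28
-20    -> 28 -20
-      -> 48
dup    -> 48 48
drop   -> 48
negate -> -48
-8     -> -48 -8
over   -> -48 -8 -48
rot    -> -8 -48 -48
drop   -> -8 -48
dup    -> -8 -48 -48
*      -> -8 2304
+      -> 2296
drop   -> (empty)
-1     -> -1
dup    -> -1 -1
*      -> 1
dup    -> 1 1
*      -> 1
dup    -> 1 1

2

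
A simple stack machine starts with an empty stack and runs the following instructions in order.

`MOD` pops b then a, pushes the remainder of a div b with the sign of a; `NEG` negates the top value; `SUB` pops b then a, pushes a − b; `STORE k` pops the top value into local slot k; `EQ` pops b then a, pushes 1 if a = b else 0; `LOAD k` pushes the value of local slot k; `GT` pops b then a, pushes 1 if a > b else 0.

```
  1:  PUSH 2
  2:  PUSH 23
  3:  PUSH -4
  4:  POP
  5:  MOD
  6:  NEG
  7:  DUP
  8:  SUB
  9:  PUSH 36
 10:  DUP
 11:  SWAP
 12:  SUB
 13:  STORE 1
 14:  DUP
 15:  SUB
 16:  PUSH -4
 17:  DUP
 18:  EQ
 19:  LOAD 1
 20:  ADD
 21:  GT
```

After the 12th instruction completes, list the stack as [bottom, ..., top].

[0, 0]

PUSH 2  : 2
PUSH 23 : 2 23
PUSH -4 : 2 23 -4
POP     : 2 23
MOD     : 2
NEG     : -2
DUP     : -2 -2
SUB     : 0
PUSH 36 : 0 36
DUP     : 0 36 36
SWAP    : 0 36 36
SUB     : 0 0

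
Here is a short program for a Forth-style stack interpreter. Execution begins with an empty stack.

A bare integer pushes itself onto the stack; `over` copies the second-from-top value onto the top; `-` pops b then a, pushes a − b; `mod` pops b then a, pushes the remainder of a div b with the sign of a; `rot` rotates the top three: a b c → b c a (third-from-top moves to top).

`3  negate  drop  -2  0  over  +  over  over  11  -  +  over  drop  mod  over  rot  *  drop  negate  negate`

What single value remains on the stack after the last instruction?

3      : [3]
negate : [-3]
drop   : []
-2     : [-2]
0      : [-2, 0]
over   : [-2, 0, -2]
+      : [-2, -2]
over   : [-2, -2, -2]
over   : [-2, -2, -2, -2]
11     : [-2, -2, -2, -2, 11]
-      : [-2, -2, -2, -13]
+      : [-2, -2, -15]
over   : [-2, -2, -15, -2]
drop   : [-2, -2, -15]
mod    : [-2, -2]
over   : [-2, -2, -2]
rot    : [-2, -2, -2]
*      : [-2, 4]
drop   : [-2]
negate : [2]
negate : [-2]

-2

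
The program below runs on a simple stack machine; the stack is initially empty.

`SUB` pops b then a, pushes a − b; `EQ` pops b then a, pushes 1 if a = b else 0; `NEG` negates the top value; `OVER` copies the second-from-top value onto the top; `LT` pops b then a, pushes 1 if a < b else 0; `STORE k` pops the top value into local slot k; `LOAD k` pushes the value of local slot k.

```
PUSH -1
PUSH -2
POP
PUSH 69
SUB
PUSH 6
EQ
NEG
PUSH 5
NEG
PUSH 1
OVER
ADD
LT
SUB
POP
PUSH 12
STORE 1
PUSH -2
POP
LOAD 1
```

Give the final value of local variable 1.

PUSH -1  [-1]
PUSH -2  [-1, -2]
POP      [-1]
PUSH 69  [-1, 69]
SUB      [-70]
PUSH 6   [-70, 6]
EQ       [0]
NEG      [0]
PUSH 5   [0, 5]
NEG      [0, -5]
PUSH 1   [0, -5, 1]
OVER     [0, -5, 1, -5]
ADD      [0, -5, -4]
LT       [0, 1]
SUB      [-1]
POP      []
PUSH 12  [12]
STORE 1  []
PUSH -2  [-2]
POP      []
LOAD 1   [12]

12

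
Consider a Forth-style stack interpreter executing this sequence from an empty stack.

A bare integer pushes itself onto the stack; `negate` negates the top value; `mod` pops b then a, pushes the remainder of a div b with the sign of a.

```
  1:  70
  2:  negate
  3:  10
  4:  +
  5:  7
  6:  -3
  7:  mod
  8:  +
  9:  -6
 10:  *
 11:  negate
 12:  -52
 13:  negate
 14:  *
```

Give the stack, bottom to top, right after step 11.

70     → [70]
negate → [-70]
10     → [-70, 10]
+      → [-60]
7      → [-60, 7]
-3     → [-60, 7, -3]
mod    → [-60, 1]
+      → [-59]
-6     → [-59, -6]
*      → [354]
negate → [-354]

[-354]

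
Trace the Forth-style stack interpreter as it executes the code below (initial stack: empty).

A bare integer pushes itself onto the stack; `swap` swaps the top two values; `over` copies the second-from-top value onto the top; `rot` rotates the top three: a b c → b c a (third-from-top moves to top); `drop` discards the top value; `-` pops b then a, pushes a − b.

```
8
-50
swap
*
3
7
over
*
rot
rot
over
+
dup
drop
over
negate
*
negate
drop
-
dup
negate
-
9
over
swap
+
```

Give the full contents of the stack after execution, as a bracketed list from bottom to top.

[842, 851]

8      → [8]
-50    → [8, -50]
swap   → [-50, 8]
*      → [-400]
3      → [-400, 3]
7      → [-400, 3, 7]
over   → [-400, 3, 7, 3]
*      → [-400, 3, 21]
rot    → [3, 21, -400]
rot    → [21, -400, 3]
over   → [21, -400, 3, -400]
+      → [21, -400, -397]
dup    → [21, -400, -397, -397]
drop   → [21, -400, -397]
over   → [21, -400, -397, -400]
negate → [21, -400, -397, 400]
*      → [21, -400, -158800]
negate → [21, -400, 158800]
drop   → [21, -400]
-      → [421]
dup    → [421, 421]
negate → [421, -421]
-      → [842]
9      → [842, 9]
over   → [842, 9, 842]
swap   → [842, 842, 9]
+      → [842, 851]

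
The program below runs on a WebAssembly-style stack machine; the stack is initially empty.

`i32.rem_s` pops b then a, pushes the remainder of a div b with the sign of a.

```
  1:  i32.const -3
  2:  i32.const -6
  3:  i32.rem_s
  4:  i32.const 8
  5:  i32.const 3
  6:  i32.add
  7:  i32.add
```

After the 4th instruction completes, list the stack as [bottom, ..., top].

[-3, 8]

i32.const -3 -> [-3]
i32.const -6 -> [-3, -6]
i32.rem_s    -> [-3]
i32.const 8  -> [-3, 8]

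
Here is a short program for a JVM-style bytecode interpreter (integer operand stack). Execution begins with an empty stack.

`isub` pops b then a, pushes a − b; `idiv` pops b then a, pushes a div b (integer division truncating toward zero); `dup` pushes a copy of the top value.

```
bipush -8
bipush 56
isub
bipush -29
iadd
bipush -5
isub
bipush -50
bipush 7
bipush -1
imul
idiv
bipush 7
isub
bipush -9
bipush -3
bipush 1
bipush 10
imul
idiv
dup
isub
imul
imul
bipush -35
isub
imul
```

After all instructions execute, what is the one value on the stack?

-3080

bipush -8  -> [-8]
bipush 56  -> [-8, 56]
isub       -> [-64]
bipush -29 -> [-64, -29]
iadd       -> [-93]
bipush -5  -> [-93, -5]
isub       -> [-88]
bipush -50 -> [-88, -50]
bipush 7   -> [-88, -50, 7]
bipush -1  -> [-88, -50, 7, -1]
imul       -> [-88, -50, -7]
idiv       -> [-88, 7]
bipush 7   -> [-88, 7, 7]
isub       -> [-88, 0]
bipush -9  -> [-88, 0, -9]
bipush -3  -> [-88, 0, -9, -3]
bipush 1   -> [-88, 0, -9, -3, 1]
bipush 10  -> [-88, 0, -9, -3, 1, 10]
imul       -> [-88, 0, -9, -3, 10]
idiv       -> [-88, 0, -9, 0]
dup        -> [-88, 0, -9, 0, 0]
isub       -> [-88, 0, -9, 0]
imul       -> [-88, 0, 0]
imul       -> [-88, 0]
bipush -35 -> [-88, 0, -35]
isub       -> [-88, 35]
imul       -> [-3080]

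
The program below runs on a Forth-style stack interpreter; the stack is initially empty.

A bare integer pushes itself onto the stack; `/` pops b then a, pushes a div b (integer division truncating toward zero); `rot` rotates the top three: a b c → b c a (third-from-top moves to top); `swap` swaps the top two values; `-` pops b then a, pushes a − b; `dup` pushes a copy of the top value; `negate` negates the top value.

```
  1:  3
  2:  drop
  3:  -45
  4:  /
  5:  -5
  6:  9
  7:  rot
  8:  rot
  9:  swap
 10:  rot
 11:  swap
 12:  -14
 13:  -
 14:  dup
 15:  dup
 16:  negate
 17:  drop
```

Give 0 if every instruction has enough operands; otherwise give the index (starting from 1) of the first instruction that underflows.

4

3     [3]
drop  []
-45   [-45]
/  — needs 2 operands, stack has 1 → underflow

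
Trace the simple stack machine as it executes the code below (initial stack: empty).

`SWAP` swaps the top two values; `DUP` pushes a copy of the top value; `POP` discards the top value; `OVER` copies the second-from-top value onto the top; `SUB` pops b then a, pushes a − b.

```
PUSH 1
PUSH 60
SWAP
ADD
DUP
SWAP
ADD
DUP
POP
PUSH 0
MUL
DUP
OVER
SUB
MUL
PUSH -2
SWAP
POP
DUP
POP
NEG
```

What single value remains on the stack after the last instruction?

2

PUSH 1  → 1
PUSH 60 → 1 60
SWAP    → 60 1
ADD     → 61
DUP     → 61 61
SWAP    → 61 61
ADD     → 122
DUP     → 122 122
POP     → 122
PUSH 0  → 122 0
MUL     → 0
DUP     → 0 0
OVER    → 0 0 0
SUB     → 0 0
MUL     → 0
PUSH -2 → 0 -2
SWAP    → -2 0
POP     → -2
DUP     → -2 -2
POP     → -2
NEG     → 2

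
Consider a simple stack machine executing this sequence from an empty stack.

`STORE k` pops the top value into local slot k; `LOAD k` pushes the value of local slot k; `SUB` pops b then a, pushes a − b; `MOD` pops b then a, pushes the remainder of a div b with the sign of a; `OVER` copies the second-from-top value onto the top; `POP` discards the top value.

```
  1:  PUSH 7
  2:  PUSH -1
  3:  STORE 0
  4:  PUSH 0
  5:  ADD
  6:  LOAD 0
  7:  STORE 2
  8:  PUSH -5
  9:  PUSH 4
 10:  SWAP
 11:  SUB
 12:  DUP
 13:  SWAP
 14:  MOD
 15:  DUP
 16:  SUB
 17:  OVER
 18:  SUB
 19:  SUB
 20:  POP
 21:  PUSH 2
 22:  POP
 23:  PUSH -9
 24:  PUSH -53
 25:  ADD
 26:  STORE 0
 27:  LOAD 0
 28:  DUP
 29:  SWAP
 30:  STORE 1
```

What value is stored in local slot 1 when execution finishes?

-62

PUSH 7   → 7
PUSH -1  → 7 -1
STORE 0  → 7
PUSH 0   → 7 0
ADD      → 7
LOAD 0   → 7 -1
STORE 2  → 7
PUSH -5  → 7 -5
PUSH 4   → 7 -5 4
SWAP     → 7 4 -5
SUB      → 7 9
DUP      → 7 9 9
SWAP     → 7 9 9
MOD      → 7 0
DUP      → 7 0 0
SUB      → 7 0
OVER     → 7 0 7
SUB      → 7 -7
SUB      → 14
POP      → (empty)
PUSH 2   → 2
POP      → (empty)
PUSH -9  → -9
PUSH -53 → -9 -53
ADD      → -62
STORE 0  → (empty)
LOAD 0   → -62
DUP      → -62 -62
SWAP     → -62 -62
STORE 1  → -62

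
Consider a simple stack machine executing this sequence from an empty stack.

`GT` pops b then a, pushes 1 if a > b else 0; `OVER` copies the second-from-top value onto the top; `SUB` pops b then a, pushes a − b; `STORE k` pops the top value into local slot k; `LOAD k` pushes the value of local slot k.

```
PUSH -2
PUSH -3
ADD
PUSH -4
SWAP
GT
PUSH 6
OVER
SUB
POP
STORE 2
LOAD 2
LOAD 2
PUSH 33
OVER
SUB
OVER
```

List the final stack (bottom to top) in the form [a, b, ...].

[1, 1, 32, 1]

PUSH -2 : -2
PUSH -3 : -2 -3
ADD     : -5
PUSH -4 : -5 -4
SWAP    : -4 -5
GT      : 1
PUSH 6  : 1 6
OVER    : 1 6 1
SUB     : 1 5
POP     : 1
STORE 2 : (empty)
LOAD 2  : 1
LOAD 2  : 1 1
PUSH 33 : 1 1 33
OVER    : 1 1 33 1
SUB     : 1 1 32
OVER    : 1 1 32 1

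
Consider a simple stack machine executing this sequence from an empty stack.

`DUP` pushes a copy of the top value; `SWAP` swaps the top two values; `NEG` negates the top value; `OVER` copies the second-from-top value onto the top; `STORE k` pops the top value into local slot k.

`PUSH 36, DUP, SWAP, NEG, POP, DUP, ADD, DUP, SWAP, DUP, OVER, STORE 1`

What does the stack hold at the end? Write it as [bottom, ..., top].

PUSH 36  [36]
DUP      [36, 36]
SWAP     [36, 36]
NEG      [36, -36]
POP      [36]
DUP      [36, 36]
ADD      [72]
DUP      [72, 72]
SWAP     [72, 72]
DUP      [72, 72, 72]
OVER     [72, 72, 72, 72]
STORE 1  [72, 72, 72]

[72, 72, 72]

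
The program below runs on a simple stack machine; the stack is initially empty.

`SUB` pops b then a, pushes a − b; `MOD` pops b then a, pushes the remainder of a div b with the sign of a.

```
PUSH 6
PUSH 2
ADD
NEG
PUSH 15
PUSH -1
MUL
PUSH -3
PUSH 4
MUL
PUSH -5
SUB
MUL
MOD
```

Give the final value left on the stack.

-8

PUSH 6  -> 6
PUSH 2  -> 6 2
ADD     -> 8
NEG     -> -8
PUSH 15 -> -8 15
PUSH -1 -> -8 15 -1
MUL     -> -8 -15
PUSH -3 -> -8 -15 -3
PUSH 4  -> -8 -15 -3 4
MUL     -> -8 -15 -12
PUSH -5 -> -8 -15 -12 -5
SUB     -> -8 -15 -7
MUL     -> -8 105
MOD     -> -8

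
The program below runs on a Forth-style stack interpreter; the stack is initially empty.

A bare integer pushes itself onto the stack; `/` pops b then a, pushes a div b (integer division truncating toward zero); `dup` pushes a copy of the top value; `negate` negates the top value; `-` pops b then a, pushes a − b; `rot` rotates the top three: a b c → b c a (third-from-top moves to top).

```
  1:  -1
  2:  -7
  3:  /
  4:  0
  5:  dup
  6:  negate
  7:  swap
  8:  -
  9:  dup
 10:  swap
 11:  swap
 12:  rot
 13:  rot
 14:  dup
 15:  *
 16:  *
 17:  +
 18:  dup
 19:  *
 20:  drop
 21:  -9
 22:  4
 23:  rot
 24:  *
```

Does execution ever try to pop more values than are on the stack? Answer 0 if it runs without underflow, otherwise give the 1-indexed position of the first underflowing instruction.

-1      [-1]
-7      [-1, -7]
/       [0]
0       [0, 0]
dup     [0, 0, 0]
negate  [0, 0, 0]
swap    [0, 0, 0]
-       [0, 0]
dup     [0, 0, 0]
swap    [0, 0, 0]
swap    [0, 0, 0]
rot     [0, 0, 0]
rot     [0, 0, 0]
dup     [0, 0, 0, 0]
*       [0, 0, 0]
*       [0, 0]
+       [0]
dup     [0, 0]
*       [0]
drop    []
-9      [-9]
4       [-9, 4]
rot  — needs 3 operands, stack has 2 → underflow

23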